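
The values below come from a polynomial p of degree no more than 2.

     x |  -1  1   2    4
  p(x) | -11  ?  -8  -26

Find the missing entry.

-5

The 3 known points determine the degree-2 polynomial uniquely.
Write p(x) = ax^2 + bx + c. Substituting each data point gives a linear system:
  a - b + c = -11
  4a + 2b + c = -8
  16a + 4b + c = -26
Solving the system yields a = -2, b = 3, c = -6.
So p(x) = -2x² + 3x - 6.
Then p(1) = -5.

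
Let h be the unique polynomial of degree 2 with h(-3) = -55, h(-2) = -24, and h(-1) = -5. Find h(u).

h(u) = -6u^2 + u + 2

Using the Lagrange interpolation formula with nodes -3, -2, -1:
  L_0(u) = (u + 2)(u + 1) / 2
  L_1(u) = (u + 3)(u + 1) / -1
  L_2(u) = (u + 3)(u + 2) / 2
Then h(u) = -55·L_0(u) - 24·L_1(u) - 5·L_2(u).
Expanding and collecting terms gives h(u) = -6u^2 + u + 2.
Check: h(-3) = -55. ✓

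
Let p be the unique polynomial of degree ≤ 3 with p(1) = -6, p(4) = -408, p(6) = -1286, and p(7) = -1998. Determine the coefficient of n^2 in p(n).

-6

Write p(n) = an^3 + bn^2 + cn + d. Substituting each data point gives a linear system:
  a + b + c + d = -6
  64a + 16b + 4c + d = -408
  216a + 36b + 6c + d = -1286
  343a + 49b + 7c + d = -1998
Solving the system yields a = -5, b = -6, c = 1, d = 4.
So p(n) = -5n³ - 6n² + n + 4.
The coefficient of n^2 is -6.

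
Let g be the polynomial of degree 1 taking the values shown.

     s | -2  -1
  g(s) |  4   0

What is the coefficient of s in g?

Write g(s) = as + b. Substituting each data point gives a linear system:
  -2a + b = 4
  -a + b = 0
Solving the system yields a = -4, b = -4.
So g(s) = -4s - 4.
The leading coefficient is -4.

-4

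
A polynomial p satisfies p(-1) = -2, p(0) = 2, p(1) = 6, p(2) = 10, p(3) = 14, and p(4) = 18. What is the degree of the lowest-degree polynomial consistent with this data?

1

Forward differences of the values at u = -1, 0, 1, 2, 3, 4:
  p  : -2  2  6  10  14  18
  Δ  : 4  4  4  4  4
  Δ^2: 0  0  0  0
  Δ^3: 0  0  0
  Δ^4: 0  0
  Δ^5: 0
The first differences are constant (4) and nonzero, while all higher differences vanish, so the minimal degree is 1.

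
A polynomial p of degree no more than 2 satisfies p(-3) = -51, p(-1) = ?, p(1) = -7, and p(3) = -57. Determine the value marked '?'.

-5

The 3 known points determine the degree-2 polynomial uniquely.
Write p(n) = an^2 + bn + c. Substituting each data point gives a linear system:
  9a - 3b + c = -51
  a + b + c = -7
  9a + 3b + c = -57
Solving the system yields a = -6, b = -1, c = 0.
So p(n) = -6n² - n.
Then p(-1) = -5.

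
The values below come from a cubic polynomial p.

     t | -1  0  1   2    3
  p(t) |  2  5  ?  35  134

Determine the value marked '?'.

4

The 4 known points determine the degree-3 polynomial uniquely.
Write p(t) = at^3 + bt^2 + ct + d. Substituting each data point gives a linear system:
  -a + b - c + d = 2
  d = 5
  8a + 4b + 2c + d = 35
  27a + 9b + 3c + d = 134
Solving the system yields a = 6, b = -2, c = -5, d = 5.
So p(t) = 6t^3 - 2t^2 - 5t + 5.
Then p(1) = 4.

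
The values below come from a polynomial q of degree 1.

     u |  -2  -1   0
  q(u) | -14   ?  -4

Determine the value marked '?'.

-9

The 2 known points determine the degree-1 polynomial uniquely.
Write q(u) = au + b. Substituting each data point gives a linear system:
  -2a + b = -14
  b = -4
Solving the system yields a = 5, b = -4.
So q(u) = 5u - 4.
Then q(-1) = -9.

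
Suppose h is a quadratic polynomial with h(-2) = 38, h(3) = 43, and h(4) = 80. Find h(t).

Using the Lagrange interpolation formula with nodes -2, 3, 4:
  L_0(t) = (t - 3)(t - 4) / 30
  L_1(t) = (t + 2)(t - 4) / -5
  L_2(t) = (t + 2)(t - 3) / 6
Then h(t) = 38·L_0(t) + 43·L_1(t) + 80·L_2(t).
Expanding and collecting terms gives h(t) = 6t^2 - 5t + 4.
Check: h(4) = 80. ✓

h(t) = 6t^2 - 5t + 4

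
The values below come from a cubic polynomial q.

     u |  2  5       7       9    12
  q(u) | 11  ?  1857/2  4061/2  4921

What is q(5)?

637/2

The 4 known points determine the degree-3 polynomial uniquely.
Write q(u) = au^3 + bu^2 + cu + d. Substituting each data point gives a linear system:
  8a + 4b + 2c + d = 11
  343a + 49b + 7c + d = 1857/2
  729a + 81b + 9c + d = 4061/2
  1728a + 144b + 12c + d = 4921
Solving the system yields a = 3, b = -3/2, c = -4, d = 1.
So q(u) = 3u^3 - (3/2)u^2 - 4u + 1.
Then q(5) = 637/2.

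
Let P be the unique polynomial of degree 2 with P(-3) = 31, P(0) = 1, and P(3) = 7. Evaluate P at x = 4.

Write P(x) = ax^2 + bx + c. Substituting each data point gives a linear system:
  9a - 3b + c = 31
  c = 1
  9a + 3b + c = 7
Solving the system yields a = 2, b = -4, c = 1.
So P(x) = 2x^2 - 4x + 1.
Then P(4) = 17.

17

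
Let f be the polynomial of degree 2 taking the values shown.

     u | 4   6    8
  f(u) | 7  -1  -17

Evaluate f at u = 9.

-28

Write f(u) = au^2 + bu + c. Substituting each data point gives a linear system:
  16a + 4b + c = 7
  36a + 6b + c = -1
  64a + 8b + c = -17
Solving the system yields a = -1, b = 6, c = -1.
So f(u) = -u² + 6u - 1.
Then f(9) = -28.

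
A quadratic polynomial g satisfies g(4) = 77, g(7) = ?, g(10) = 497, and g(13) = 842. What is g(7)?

On equispaced nodes a degree-2 polynomial has vanishing third forward difference, so
  - g(4) + 3·g(7) - 3·g(10) + g(13) = 0.
Substituting the known values and solving for g(7):
  3·g(7) = 726
  g(7) = 242.

242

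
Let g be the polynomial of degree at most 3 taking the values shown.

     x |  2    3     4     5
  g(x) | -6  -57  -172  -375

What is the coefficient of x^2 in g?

4

Write g(x) = ax^3 + bx^2 + cx + d. Substituting each data point gives a linear system:
  8a + 4b + 2c + d = -6
  27a + 9b + 3c + d = -57
  64a + 16b + 4c + d = -172
  125a + 25b + 5c + d = -375
Solving the system yields a = -4, b = 4, c = 5, d = 0.
So g(x) = -4x^3 + 4x^2 + 5x.
The coefficient of x^2 is 4.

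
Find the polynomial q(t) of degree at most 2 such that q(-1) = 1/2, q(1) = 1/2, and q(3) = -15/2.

q(t) = -t^2 + 3/2

Write q(t) = at^2 + bt + c. Substituting each data point gives a linear system:
  a - b + c = 1/2
  a + b + c = 1/2
  9a + 3b + c = -15/2
Solving the system yields a = -1, b = 0, c = 3/2.
So q(t) = -t^2 + 3/2.
Check: q(-1) = 1/2. ✓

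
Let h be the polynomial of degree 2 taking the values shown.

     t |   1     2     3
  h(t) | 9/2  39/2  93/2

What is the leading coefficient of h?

Write h(t) = at^2 + bt + c. Substituting each data point gives a linear system:
  a + b + c = 9/2
  4a + 2b + c = 39/2
  9a + 3b + c = 93/2
Solving the system yields a = 6, b = -3, c = 3/2.
So h(t) = 6t^2 - 3t + 3/2.
The leading coefficient is 6.

6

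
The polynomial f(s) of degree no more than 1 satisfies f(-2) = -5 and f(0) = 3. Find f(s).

f(s) = 4s + 3

Write f(s) = as + b. Substituting each data point gives a linear system:
  -2a + b = -5
  b = 3
Solving the system yields a = 4, b = 3.
So f(s) = 4s + 3.
Check: f(0) = 3. ✓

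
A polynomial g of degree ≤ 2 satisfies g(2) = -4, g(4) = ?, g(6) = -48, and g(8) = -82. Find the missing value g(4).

The 3 known points determine the degree-2 polynomial uniquely.
Write g(x) = ax^2 + bx + c. Substituting each data point gives a linear system:
  4a + 2b + c = -4
  36a + 6b + c = -48
  64a + 8b + c = -82
Solving the system yields a = -1, b = -3, c = 6.
So g(x) = -x^2 - 3x + 6.
Then g(4) = -22.

-22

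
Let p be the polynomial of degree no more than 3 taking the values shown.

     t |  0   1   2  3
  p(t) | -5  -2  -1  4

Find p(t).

p(t) = t^3 - 4t^2 + 6t - 5

Write p(t) = at^3 + bt^2 + ct + d. Substituting each data point gives a linear system:
  d = -5
  a + b + c + d = -2
  8a + 4b + 2c + d = -1
  27a + 9b + 3c + d = 4
Solving the system yields a = 1, b = -4, c = 6, d = -5.
So p(t) = t³ - 4t² + 6t - 5.
Check: p(3) = 4. ✓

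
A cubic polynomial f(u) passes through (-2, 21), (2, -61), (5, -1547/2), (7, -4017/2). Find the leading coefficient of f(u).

Write f(u) = au^3 + bu^2 + cu + d. Substituting each data point gives a linear system:
  -8a + 4b - 2c + d = 21
  8a + 4b + 2c + d = -61
  125a + 25b + 5c + d = -1547/2
  343a + 49b + 7c + d = -4017/2
Solving the system yields a = -5, b = -6, c = -1/2, d = 4.
So f(u) = -5u³ - 6u² - (1/2)u + 4.
The leading coefficient is -5.

-5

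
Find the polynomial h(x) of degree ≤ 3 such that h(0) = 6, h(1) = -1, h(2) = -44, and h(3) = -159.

h(x) = -6x^3 - x + 6

Using the Lagrange interpolation formula with nodes 0, 1, 2, 3:
  L_0(x) = (x - 1)(x - 2)(x - 3) / -6
  L_1(x) = x(x - 2)(x - 3) / 2
  L_2(x) = x(x - 1)(x - 3) / -2
  L_3(x) = x(x - 1)(x - 2) / 6
Then h(x) = 6·L_0(x) - 1·L_1(x) - 44·L_2(x) - 159·L_3(x).
Expanding and collecting terms gives h(x) = -6x^3 - x + 6.
Check: h(0) = 6. ✓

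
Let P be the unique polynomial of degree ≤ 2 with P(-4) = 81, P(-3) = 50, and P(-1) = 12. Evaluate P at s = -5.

Using the Lagrange interpolation formula with nodes -4, -3, -1:
  L_0(s) = (s + 3)(s + 1) / 3
  L_1(s) = (s + 4)(s + 1) / -2
  L_2(s) = (s + 4)(s + 3) / 6
Then P(s) = 81·L_0(s) + 50·L_1(s) + 12·L_2(s).
Expanding and collecting terms gives P(s) = 4s^2 - 3s + 5.
Evaluating at s = -5: P(-5) = 120.

120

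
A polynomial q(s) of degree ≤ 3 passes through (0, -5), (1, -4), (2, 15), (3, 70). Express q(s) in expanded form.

q(s) = 3s^3 - 2s - 5

Using the Lagrange interpolation formula with nodes 0, 1, 2, 3:
  L_0(s) = (s - 1)(s - 2)(s - 3) / -6
  L_1(s) = s(s - 2)(s - 3) / 2
  L_2(s) = s(s - 1)(s - 3) / -2
  L_3(s) = s(s - 1)(s - 2) / 6
Then q(s) = -5·L_0(s) - 4·L_1(s) + 15·L_2(s) + 70·L_3(s).
Expanding and collecting terms gives q(s) = 3s^3 - 2s - 5.
Check: q(2) = 15. ✓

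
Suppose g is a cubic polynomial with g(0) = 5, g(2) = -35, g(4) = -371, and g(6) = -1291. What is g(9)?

-4396

Using the Lagrange interpolation formula with nodes 0, 2, 4, 6:
  L_0(u) = (u - 2)(u - 4)(u - 6) / -48
  L_1(u) = u(u - 4)(u - 6) / 16
  L_2(u) = u(u - 2)(u - 6) / -16
  L_3(u) = u(u - 2)(u - 4) / 48
Then g(u) = 5·L_0(u) - 35·L_1(u) - 371·L_2(u) - 1291·L_3(u).
Expanding and collecting terms gives g(u) = -6u^3 - u^2 + 6u + 5.
Evaluating at u = 9: g(9) = -4396.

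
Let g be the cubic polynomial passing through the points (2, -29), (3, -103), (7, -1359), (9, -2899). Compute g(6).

Write g(t) = at^3 + bt^2 + ct + d. Substituting each data point gives a linear system:
  8a + 4b + 2c + d = -29
  27a + 9b + 3c + d = -103
  343a + 49b + 7c + d = -1359
  729a + 81b + 9c + d = -2899
Solving the system yields a = -4, b = 0, c = 2, d = -1.
So g(t) = -4t^3 + 2t - 1.
Then g(6) = -853.

-853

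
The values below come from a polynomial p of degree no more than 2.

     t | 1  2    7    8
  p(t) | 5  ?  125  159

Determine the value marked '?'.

The 3 known points determine the degree-2 polynomial uniquely.
Write p(t) = at^2 + bt + c. Substituting each data point gives a linear system:
  a + b + c = 5
  49a + 7b + c = 125
  64a + 8b + c = 159
Solving the system yields a = 2, b = 4, c = -1.
So p(t) = 2t^2 + 4t - 1.
Then p(2) = 15.

15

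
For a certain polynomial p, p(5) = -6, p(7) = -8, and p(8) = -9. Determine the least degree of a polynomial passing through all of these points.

1

Divided differences on the nodes 5, 7, 8:
  order 0: -6  -8  -9
  order 1: -1  -1
  order 2: 0
The order-1 divided differences are all -1 (nonzero) and every higher order vanishes, so the data lies on a polynomial of degree exactly 1.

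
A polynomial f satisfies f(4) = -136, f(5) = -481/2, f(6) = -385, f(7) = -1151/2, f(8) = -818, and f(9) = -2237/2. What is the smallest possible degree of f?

3

Forward differences of the values at x = 4, 5, 6, 7, 8, 9:
  f  : -136  -481/2  -385  -1151/2  -818  -2237/2
  Δ  : -209/2  -289/2  -381/2  -485/2  -601/2
  Δ^2: -40  -46  -52  -58
  Δ^3: -6  -6  -6
  Δ^4: 0  0
  Δ^5: 0
The third differences are constant (-6) and nonzero, while all higher differences vanish, so the minimal degree is 3.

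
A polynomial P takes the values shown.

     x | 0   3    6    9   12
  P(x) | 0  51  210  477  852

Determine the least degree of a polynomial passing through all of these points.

2

Forward differences of the values at x = 0, 3, 6, 9, 12:
  P  : 0  51  210  477  852
  Δ  : 51  159  267  375
  Δ^2: 108  108  108
  Δ^3: 0  0
  Δ^4: 0
The second differences are constant (108) and nonzero, while all higher differences vanish, so the minimal degree is 2.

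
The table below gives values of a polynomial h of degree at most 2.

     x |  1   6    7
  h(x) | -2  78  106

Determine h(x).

h(x) = 2x^2 + 2x - 6

Write h(x) = ax^2 + bx + c. Substituting each data point gives a linear system:
  a + b + c = -2
  36a + 6b + c = 78
  49a + 7b + c = 106
Solving the system yields a = 2, b = 2, c = -6.
So h(x) = 2x² + 2x - 6.
Check: h(6) = 78. ✓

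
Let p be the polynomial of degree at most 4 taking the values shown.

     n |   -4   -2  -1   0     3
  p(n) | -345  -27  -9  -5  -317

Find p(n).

p(n) = -2n^4 - 4n^3 - 5n^2 + n - 5

Write p(n) = an^4 + bn^3 + cn^2 + dn + e. Substituting each data point gives a linear system:
  256a - 64b + 16c - 4d + e = -345
  16a - 8b + 4c - 2d + e = -27
  a - b + c - d + e = -9
  e = -5
  81a + 27b + 9c + 3d + e = -317
Solving the system yields a = -2, b = -4, c = -5, d = 1, e = -5.
So p(n) = -2n^4 - 4n^3 - 5n^2 + n - 5.
Check: p(-2) = -27. ✓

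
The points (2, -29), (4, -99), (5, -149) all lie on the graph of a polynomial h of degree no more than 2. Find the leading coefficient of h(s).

Write h(s) = as^2 + bs + c. Substituting each data point gives a linear system:
  4a + 2b + c = -29
  16a + 4b + c = -99
  25a + 5b + c = -149
Solving the system yields a = -5, b = -5, c = 1.
So h(s) = -5s^2 - 5s + 1.
The leading coefficient is -5.

-5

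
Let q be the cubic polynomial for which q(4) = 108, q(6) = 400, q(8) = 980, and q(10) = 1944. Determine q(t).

Using the Lagrange interpolation formula with nodes 4, 6, 8, 10:
  L_0(t) = (t - 6)(t - 8)(t - 10) / -48
  L_1(t) = (t - 4)(t - 8)(t - 10) / 16
  L_2(t) = (t - 4)(t - 6)(t - 10) / -16
  L_3(t) = (t - 4)(t - 6)(t - 8) / 48
Then q(t) = 108·L_0(t) + 400·L_1(t) + 980·L_2(t) + 1944·L_3(t).
Expanding and collecting terms gives q(t) = 2t³ - 6t + 4.
Check: q(6) = 400. ✓

q(t) = 2t^3 - 6t + 4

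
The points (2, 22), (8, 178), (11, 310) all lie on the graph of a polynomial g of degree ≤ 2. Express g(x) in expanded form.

Write g(x) = ax^2 + bx + c. Substituting each data point gives a linear system:
  4a + 2b + c = 22
  64a + 8b + c = 178
  121a + 11b + c = 310
Solving the system yields a = 2, b = 6, c = 2.
So g(x) = 2x^2 + 6x + 2.
Check: g(8) = 178. ✓

g(x) = 2x^2 + 6x + 2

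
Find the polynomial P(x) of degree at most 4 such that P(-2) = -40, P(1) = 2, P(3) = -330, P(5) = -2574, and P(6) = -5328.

Write P(x) = ax^4 + bx^3 + cx^2 + dx + e. Substituting each data point gives a linear system:
  16a - 8b + 4c - 2d + e = -40
  a + b + c + d + e = 2
  81a + 27b + 9c + 3d + e = -330
  625a + 125b + 25c + 5d + e = -2574
  1296a + 216b + 36c + 6d + e = -5328
Solving the system yields a = -4, b = -1, c = 2, d = -1, e = 6.
So P(x) = -4x⁴ - x³ + 2x² - x + 6.
Check: P(3) = -330. ✓

P(x) = -4x^4 - x^3 + 2x^2 - x + 6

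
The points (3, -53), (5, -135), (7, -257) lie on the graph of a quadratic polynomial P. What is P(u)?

Write P(u) = au^2 + bu + c. Substituting each data point gives a linear system:
  9a + 3b + c = -53
  25a + 5b + c = -135
  49a + 7b + c = -257
Solving the system yields a = -5, b = -1, c = -5.
So P(u) = -5u^2 - u - 5.
Check: P(3) = -53. ✓

P(u) = -5u^2 - u - 5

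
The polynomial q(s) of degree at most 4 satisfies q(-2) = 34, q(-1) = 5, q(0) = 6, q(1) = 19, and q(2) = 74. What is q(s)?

q(s) = 2s^4 + s^3 + 4s^2 + 6s + 6

Write q(s) = as^4 + bs^3 + cs^2 + ds + e. Substituting each data point gives a linear system:
  16a - 8b + 4c - 2d + e = 34
  a - b + c - d + e = 5
  e = 6
  a + b + c + d + e = 19
  16a + 8b + 4c + 2d + e = 74
Solving the system yields a = 2, b = 1, c = 4, d = 6, e = 6.
So q(s) = 2s^4 + s^3 + 4s^2 + 6s + 6.
Check: q(-1) = 5. ✓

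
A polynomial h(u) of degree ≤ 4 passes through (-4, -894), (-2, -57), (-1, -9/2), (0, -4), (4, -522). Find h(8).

-10512

Write h(u) = au^4 + bu^3 + cu^2 + du + e. Substituting each data point gives a linear system:
  256a - 64b + 16c - 4d + e = -894
  16a - 8b + 4c - 2d + e = -57
  a - b + c - d + e = -9/2
  e = -4
  256a + 64b + 16c + 4d + e = -522
Solving the system yields a = -3, b = 3, c = 4, d = -3/2, e = -4.
So h(u) = -3u^4 + 3u^3 + 4u^2 - (3/2)u - 4.
Then h(8) = -10512.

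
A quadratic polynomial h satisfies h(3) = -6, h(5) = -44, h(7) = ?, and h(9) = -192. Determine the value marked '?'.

-106

The 3 known points determine the degree-2 polynomial uniquely.
Write h(n) = an^2 + bn + c. Substituting each data point gives a linear system:
  9a + 3b + c = -6
  25a + 5b + c = -44
  81a + 9b + c = -192
Solving the system yields a = -3, b = 5, c = 6.
So h(n) = -3n² + 5n + 6.
Then h(7) = -106.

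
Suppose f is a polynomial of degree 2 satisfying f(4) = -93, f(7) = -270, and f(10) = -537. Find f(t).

f(t) = -5t^2 - 4t + 3

Write f(t) = at^2 + bt + c. Substituting each data point gives a linear system:
  16a + 4b + c = -93
  49a + 7b + c = -270
  100a + 10b + c = -537
Solving the system yields a = -5, b = -4, c = 3.
So f(t) = -5t^2 - 4t + 3.
Check: f(7) = -270. ✓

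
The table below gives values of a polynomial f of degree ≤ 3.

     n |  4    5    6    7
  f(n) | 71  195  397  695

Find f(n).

f(n) = 3n^3 - 6n^2 - 5n - 5

Using the Lagrange interpolation formula with nodes 4, 5, 6, 7:
  L_0(n) = (n - 5)(n - 6)(n - 7) / -6
  L_1(n) = (n - 4)(n - 6)(n - 7) / 2
  L_2(n) = (n - 4)(n - 5)(n - 7) / -2
  L_3(n) = (n - 4)(n - 5)(n - 6) / 6
Then f(n) = 71·L_0(n) + 195·L_1(n) + 397·L_2(n) + 695·L_3(n).
Expanding and collecting terms gives f(n) = 3n³ - 6n² - 5n - 5.
Check: f(6) = 397. ✓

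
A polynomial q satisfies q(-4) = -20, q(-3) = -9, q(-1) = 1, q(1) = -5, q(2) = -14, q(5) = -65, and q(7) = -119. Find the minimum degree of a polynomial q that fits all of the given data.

2

Divided differences on the nodes -4, -3, -1, 1, 2, 5, 7:
  order 0: -20  -9  1  -5  -14  -65  -119
  order 1: 11  5  -3  -9  -17  -27
  order 2: -2  -2  -2  -2  -2
  order 3: 0  0  0  0
  order 4: 0  0  0
  order 5: 0  0
  order 6: 0
The order-2 divided differences are all -2 (nonzero) and every higher order vanishes, so the data lies on a polynomial of degree exactly 2.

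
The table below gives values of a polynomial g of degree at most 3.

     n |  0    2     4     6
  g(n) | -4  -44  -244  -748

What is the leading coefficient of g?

-3

Write g(n) = an^3 + bn^2 + cn + d. Substituting each data point gives a linear system:
  d = -4
  8a + 4b + 2c + d = -44
  64a + 16b + 4c + d = -244
  216a + 36b + 6c + d = -748
Solving the system yields a = -3, b = -2, c = -4, d = -4.
So g(n) = -3n³ - 2n² - 4n - 4.
The leading coefficient is -3.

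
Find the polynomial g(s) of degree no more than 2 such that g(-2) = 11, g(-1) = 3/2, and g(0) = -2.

Write g(s) = as^2 + bs + c. Substituting each data point gives a linear system:
  4a - 2b + c = 11
  a - b + c = 3/2
  c = -2
Solving the system yields a = 3, b = -1/2, c = -2.
So g(s) = 3s² - (1/2)s - 2.
Check: g(-2) = 11. ✓

g(s) = 3s^2 - (1/2)s - 2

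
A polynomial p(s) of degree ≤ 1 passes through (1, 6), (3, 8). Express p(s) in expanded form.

p(s) = s + 5

Using the Lagrange interpolation formula with nodes 1, 3:
  L_0(s) = (s - 3) / -2
  L_1(s) = (s - 1) / 2
Then p(s) = 6·L_0(s) + 8·L_1(s).
Expanding and collecting terms gives p(s) = s + 5.
Check: p(3) = 8. ✓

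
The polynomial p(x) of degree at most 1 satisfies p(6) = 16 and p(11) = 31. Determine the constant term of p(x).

-2

Write p(x) = ax + b. Substituting each data point gives a linear system:
  6a + b = 16
  11a + b = 31
Solving the system yields a = 3, b = -2.
So p(x) = 3x - 2.
The constant term is -2.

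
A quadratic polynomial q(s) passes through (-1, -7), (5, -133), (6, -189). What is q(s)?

q(s) = -5s^2 - s - 3

Write q(s) = as^2 + bs + c. Substituting each data point gives a linear system:
  a - b + c = -7
  25a + 5b + c = -133
  36a + 6b + c = -189
Solving the system yields a = -5, b = -1, c = -3.
So q(s) = -5s^2 - s - 3.
Check: q(5) = -133. ✓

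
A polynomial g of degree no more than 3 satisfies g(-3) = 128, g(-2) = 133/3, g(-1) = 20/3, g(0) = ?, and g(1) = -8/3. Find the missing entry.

-3

The 4 known points determine the degree-3 polynomial uniquely.
Write g(x) = ax^3 + bx^2 + cx + d. Substituting each data point gives a linear system:
  -27a + 9b - 3c + d = 128
  -8a + 4b - 2c + d = 133/3
  -a + b - c + d = 20/3
  a + b + c + d = -8/3
Solving the system yields a = -3, b = 5, c = -5/3, d = -3.
So g(x) = -3x³ + 5x² - (5/3)x - 3.
Then g(0) = -3.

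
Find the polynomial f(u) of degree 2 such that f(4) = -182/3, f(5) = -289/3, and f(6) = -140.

f(u) = -4u^2 + (1/3)u + 2

Using the Lagrange interpolation formula with nodes 4, 5, 6:
  L_0(u) = (u - 5)(u - 6) / 2
  L_1(u) = (u - 4)(u - 6) / -1
  L_2(u) = (u - 4)(u - 5) / 2
Then f(u) = -182/3·L_0(u) - 289/3·L_1(u) - 140·L_2(u).
Expanding and collecting terms gives f(u) = -4u² + (1/3)u + 2.
Check: f(5) = -289/3. ✓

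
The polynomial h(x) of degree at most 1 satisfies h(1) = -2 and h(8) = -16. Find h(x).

h(x) = -2x

Using the Lagrange interpolation formula with nodes 1, 8:
  L_0(x) = (x - 8) / -7
  L_1(x) = (x - 1) / 7
Then h(x) = -2·L_0(x) - 16·L_1(x).
Expanding and collecting terms gives h(x) = -2x.
Check: h(1) = -2. ✓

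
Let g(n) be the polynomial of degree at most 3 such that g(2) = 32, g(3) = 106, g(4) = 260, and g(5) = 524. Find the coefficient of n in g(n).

4

Write g(n) = an^3 + bn^2 + cn + d. Substituting each data point gives a linear system:
  8a + 4b + 2c + d = 32
  27a + 9b + 3c + d = 106
  64a + 16b + 4c + d = 260
  125a + 25b + 5c + d = 524
Solving the system yields a = 5, b = -5, c = 4, d = 4.
So g(n) = 5n³ - 5n² + 4n + 4.
The coefficient of n is 4.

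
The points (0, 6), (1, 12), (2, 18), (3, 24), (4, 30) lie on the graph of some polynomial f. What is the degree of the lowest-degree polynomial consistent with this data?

1

Forward differences of the values at t = 0, 1, 2, 3, 4:
  f  : 6  12  18  24  30
  Δ  : 6  6  6  6
  Δ^2: 0  0  0
  Δ^3: 0  0
  Δ^4: 0
The first differences are constant (6) and nonzero, while all higher differences vanish, so the minimal degree is 1.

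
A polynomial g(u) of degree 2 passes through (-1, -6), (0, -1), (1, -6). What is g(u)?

g(u) = -5u^2 - 1

Write g(u) = au^2 + bu + c. Substituting each data point gives a linear system:
  a - b + c = -6
  c = -1
  a + b + c = -6
Solving the system yields a = -5, b = 0, c = -1.
So g(u) = -5u^2 - 1.
Check: g(1) = -6. ✓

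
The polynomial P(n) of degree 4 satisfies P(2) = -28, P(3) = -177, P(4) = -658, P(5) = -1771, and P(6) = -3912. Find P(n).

Write P(n) = an^4 + bn^3 + cn^2 + dn + e. Substituting each data point gives a linear system:
  16a + 8b + 4c + 2d + e = -28
  81a + 27b + 9c + 3d + e = -177
  256a + 64b + 16c + 4d + e = -658
  625a + 125b + 25c + 5d + e = -1771
  1296a + 216b + 36c + 6d + e = -3912
Solving the system yields a = -4, b = 6, c = 0, d = -3, e = -6.
So P(n) = -4n⁴ + 6n³ - 3n - 6.
Check: P(5) = -1771. ✓

P(n) = -4n^4 + 6n^3 - 3n - 6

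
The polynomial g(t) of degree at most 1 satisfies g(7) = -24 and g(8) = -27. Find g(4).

Write g(t) = at + b. Substituting each data point gives a linear system:
  7a + b = -24
  8a + b = -27
Solving the system yields a = -3, b = -3.
So g(t) = -3t - 3.
Then g(4) = -15.

-15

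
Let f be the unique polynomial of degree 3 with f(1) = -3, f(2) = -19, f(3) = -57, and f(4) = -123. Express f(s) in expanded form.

Write f(s) = as^3 + bs^2 + cs + d. Substituting each data point gives a linear system:
  a + b + c + d = -3
  8a + 4b + 2c + d = -19
  27a + 9b + 3c + d = -57
  64a + 16b + 4c + d = -123
Solving the system yields a = -1, b = -5, c = 6, d = -3.
So f(s) = -s³ - 5s² + 6s - 3.
Check: f(1) = -3. ✓

f(s) = -s^3 - 5s^2 + 6s - 3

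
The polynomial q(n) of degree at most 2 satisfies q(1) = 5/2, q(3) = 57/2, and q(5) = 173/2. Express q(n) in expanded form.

q(n) = 4n^2 - 3n + 3/2

Write q(n) = an^2 + bn + c. Substituting each data point gives a linear system:
  a + b + c = 5/2
  9a + 3b + c = 57/2
  25a + 5b + c = 173/2
Solving the system yields a = 4, b = -3, c = 3/2.
So q(n) = 4n^2 - 3n + 3/2.
Check: q(1) = 5/2. ✓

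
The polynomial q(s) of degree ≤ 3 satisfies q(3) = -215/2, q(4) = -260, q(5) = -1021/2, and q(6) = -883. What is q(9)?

-5945/2

Write q(s) = as^3 + bs^2 + cs + d. Substituting each data point gives a linear system:
  27a + 9b + 3c + d = -215/2
  64a + 16b + 4c + d = -260
  125a + 25b + 5c + d = -1021/2
  216a + 36b + 6c + d = -883
Solving the system yields a = -4, b = -1, c = 5/2, d = 2.
So q(s) = -4s^3 - s^2 + (5/2)s + 2.
Then q(9) = -5945/2.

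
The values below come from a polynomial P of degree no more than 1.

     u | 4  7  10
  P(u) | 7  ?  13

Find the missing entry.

The 2 known points determine the degree-1 polynomial uniquely.
Write P(u) = au + b. Substituting each data point gives a linear system:
  4a + b = 7
  10a + b = 13
Solving the system yields a = 1, b = 3.
So P(u) = u + 3.
Then P(7) = 10.

10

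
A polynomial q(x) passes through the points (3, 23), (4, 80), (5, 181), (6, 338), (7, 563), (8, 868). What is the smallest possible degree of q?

3

Forward differences of the values at x = 3, 4, 5, 6, 7, 8:
  q  : 23  80  181  338  563  868
  Δ  : 57  101  157  225  305
  Δ^2: 44  56  68  80
  Δ^3: 12  12  12
  Δ^4: 0  0
  Δ^5: 0
The third differences are constant (12) and nonzero, while all higher differences vanish, so the minimal degree is 3.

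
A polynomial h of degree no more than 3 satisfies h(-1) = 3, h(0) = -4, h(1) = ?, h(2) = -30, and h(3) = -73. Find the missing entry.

On equispaced nodes a degree-3 polynomial has vanishing fourth forward difference, so
  h(-1) - 4·h(0) + 6·h(1) - 4·h(2) + h(3) = 0.
Substituting the known values and solving for h(1):
  6·h(1) = -66
  h(1) = -11.

-11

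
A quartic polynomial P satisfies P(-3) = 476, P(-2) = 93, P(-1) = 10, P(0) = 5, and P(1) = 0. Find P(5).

Using the Lagrange interpolation formula with nodes -3, -2, -1, 0, 1:
  L_0(x) = (x + 2)(x + 1)x(x - 1) / 24
  L_1(x) = (x + 3)(x + 1)x(x - 1) / -6
  L_2(x) = (x + 3)(x + 2)x(x - 1) / 4
  L_3(x) = (x + 3)(x + 2)(x + 1)(x - 1) / -6
  L_4(x) = (x + 3)(x + 2)(x + 1)x / 24
Then P(x) = 476·L_0(x) + 93·L_1(x) + 10·L_2(x) + 5·L_3(x) + 0·L_4(x).
Expanding and collecting terms gives P(x) = 6x^4 - x^3 - 6x^2 - 4x + 5.
Evaluating at x = 5: P(5) = 3460.

3460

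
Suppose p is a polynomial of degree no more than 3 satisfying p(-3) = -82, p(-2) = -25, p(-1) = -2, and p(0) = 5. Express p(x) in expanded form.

p(x) = 3x^3 + x^2 + 5x + 5

Write p(x) = ax^3 + bx^2 + cx + d. Substituting each data point gives a linear system:
  -27a + 9b - 3c + d = -82
  -8a + 4b - 2c + d = -25
  -a + b - c + d = -2
  d = 5
Solving the system yields a = 3, b = 1, c = 5, d = 5.
So p(x) = 3x^3 + x^2 + 5x + 5.
Check: p(-2) = -25. ✓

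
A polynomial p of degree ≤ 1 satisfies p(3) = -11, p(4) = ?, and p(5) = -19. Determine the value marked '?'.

-15

The 2 known points determine the degree-1 polynomial uniquely.
Write p(s) = as + b. Substituting each data point gives a linear system:
  3a + b = -11
  5a + b = -19
Solving the system yields a = -4, b = 1.
So p(s) = -4s + 1.
Then p(4) = -15.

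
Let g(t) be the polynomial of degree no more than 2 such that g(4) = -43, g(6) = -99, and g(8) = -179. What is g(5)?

-68

Forward differences of the values at t = 4, 6, 8:
  g  : -43  -99  -179
  Δ  : -56  -80
  Δ^2: -24
The second differences are constant, confirming degree 2.
Interpolating (Newton forward form) and evaluating at t = 5 gives g(5) = -68.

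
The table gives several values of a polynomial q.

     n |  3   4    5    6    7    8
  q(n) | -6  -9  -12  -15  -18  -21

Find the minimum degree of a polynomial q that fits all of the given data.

Forward differences of the values at n = 3, 4, 5, 6, 7, 8:
  q  : -6  -9  -12  -15  -18  -21
  Δ  : -3  -3  -3  -3  -3
  Δ^2: 0  0  0  0
  Δ^3: 0  0  0
  Δ^4: 0  0
  Δ^5: 0
The first differences are constant (-3) and nonzero, while all higher differences vanish, so the minimal degree is 1.

1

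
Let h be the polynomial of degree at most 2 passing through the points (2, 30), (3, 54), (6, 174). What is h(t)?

h(t) = 4t^2 + 4t + 6

Write h(t) = at^2 + bt + c. Substituting each data point gives a linear system:
  4a + 2b + c = 30
  9a + 3b + c = 54
  36a + 6b + c = 174
Solving the system yields a = 4, b = 4, c = 6.
So h(t) = 4t² + 4t + 6.
Check: h(2) = 30. ✓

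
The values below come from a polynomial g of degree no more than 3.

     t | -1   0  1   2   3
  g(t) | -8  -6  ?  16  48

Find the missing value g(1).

0

The 4 known points determine the degree-3 polynomial uniquely.
Write g(t) = at^3 + bt^2 + ct + d. Substituting each data point gives a linear system:
  -a + b - c + d = -8
  d = -6
  8a + 4b + 2c + d = 16
  27a + 9b + 3c + d = 48
Solving the system yields a = 1, b = 2, c = 3, d = -6.
So g(t) = t^3 + 2t^2 + 3t - 6.
Then g(1) = 0.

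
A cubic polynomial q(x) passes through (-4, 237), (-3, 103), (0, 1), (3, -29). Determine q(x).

Write q(x) = ax^3 + bx^2 + cx + d. Substituting each data point gives a linear system:
  -64a + 16b - 4c + d = 237
  -27a + 9b - 3c + d = 103
  d = 1
  27a + 9b + 3c + d = -29
Solving the system yields a = -3, b = 4, c = 5, d = 1.
So q(x) = -3x^3 + 4x^2 + 5x + 1.
Check: q(3) = -29. ✓

q(x) = -3x^3 + 4x^2 + 5x + 1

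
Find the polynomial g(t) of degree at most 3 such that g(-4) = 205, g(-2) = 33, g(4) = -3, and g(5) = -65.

Using the Lagrange interpolation formula with nodes -4, -2, 4, 5:
  L_0(t) = (t + 2)(t - 4)(t - 5) / -144
  L_1(t) = (t + 4)(t - 4)(t - 5) / 84
  L_2(t) = (t + 4)(t + 2)(t - 5) / -48
  L_3(t) = (t + 4)(t + 2)(t - 4) / 63
Then g(t) = 205·L_0(t) + 33·L_1(t) - 3·L_2(t) - 65·L_3(t).
Expanding and collecting terms gives g(t) = -2t^3 + 6t^2 + 6t + 5.
Check: g(5) = -65. ✓

g(t) = -2t^3 + 6t^2 + 6t + 5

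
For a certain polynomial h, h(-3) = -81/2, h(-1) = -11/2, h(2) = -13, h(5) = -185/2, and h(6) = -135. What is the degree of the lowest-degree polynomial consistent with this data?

Divided differences on the nodes -3, -1, 2, 5, 6:
  order 0: -81/2  -11/2  -13  -185/2  -135
  order 1: 35/2  -5/2  -53/2  -85/2
  order 2: -4  -4  -4
  order 3: 0  0
  order 4: 0
The order-2 divided differences are all -4 (nonzero) and every higher order vanishes, so the data lies on a polynomial of degree exactly 2.

2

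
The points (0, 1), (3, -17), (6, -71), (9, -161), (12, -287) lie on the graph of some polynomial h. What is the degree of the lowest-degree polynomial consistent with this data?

2

Forward differences of the values at s = 0, 3, 6, 9, 12:
  h  : 1  -17  -71  -161  -287
  Δ  : -18  -54  -90  -126
  Δ^2: -36  -36  -36
  Δ^3: 0  0
  Δ^4: 0
The second differences are constant (-36) and nonzero, while all higher differences vanish, so the minimal degree is 2.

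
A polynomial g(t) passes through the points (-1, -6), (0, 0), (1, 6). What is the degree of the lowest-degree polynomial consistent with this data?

Forward differences of the values at t = -1, 0, 1:
  g  : -6  0  6
  Δ  : 6  6
  Δ^2: 0
The first differences are constant (6) and nonzero, while all higher differences vanish, so the minimal degree is 1.

1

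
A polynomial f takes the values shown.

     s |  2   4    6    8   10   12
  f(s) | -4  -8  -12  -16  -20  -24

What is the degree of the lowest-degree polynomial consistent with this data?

1

Forward differences of the values at s = 2, 4, 6, 8, 10, 12:
  f  : -4  -8  -12  -16  -20  -24
  Δ  : -4  -4  -4  -4  -4
  Δ^2: 0  0  0  0
  Δ^3: 0  0  0
  Δ^4: 0  0
  Δ^5: 0
The first differences are constant (-4) and nonzero, while all higher differences vanish, so the minimal degree is 1.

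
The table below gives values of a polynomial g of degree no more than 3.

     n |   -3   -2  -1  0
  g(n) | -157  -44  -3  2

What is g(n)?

Write g(n) = an^3 + bn^2 + cn + d. Substituting each data point gives a linear system:
  -27a + 9b - 3c + d = -157
  -8a + 4b - 2c + d = -44
  -a + b - c + d = -3
  d = 2
Solving the system yields a = 6, b = 0, c = -1, d = 2.
So g(n) = 6n^3 - n + 2.
Check: g(-3) = -157. ✓

g(n) = 6n^3 - n + 2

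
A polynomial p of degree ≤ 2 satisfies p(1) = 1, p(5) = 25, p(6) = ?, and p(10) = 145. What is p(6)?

The 3 known points determine the degree-2 polynomial uniquely.
Write p(u) = au^2 + bu + c. Substituting each data point gives a linear system:
  a + b + c = 1
  25a + 5b + c = 25
  100a + 10b + c = 145
Solving the system yields a = 2, b = -6, c = 5.
So p(u) = 2u^2 - 6u + 5.
Then p(6) = 41.

41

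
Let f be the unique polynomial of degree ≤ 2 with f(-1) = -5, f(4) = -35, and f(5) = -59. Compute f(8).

-167

Using the Lagrange interpolation formula with nodes -1, 4, 5:
  L_0(u) = (u - 4)(u - 5) / 30
  L_1(u) = (u + 1)(u - 5) / -5
  L_2(u) = (u + 1)(u - 4) / 6
Then f(u) = -5·L_0(u) - 35·L_1(u) - 59·L_2(u).
Expanding and collecting terms gives f(u) = -3u² + 3u + 1.
Evaluating at u = 8: f(8) = -167.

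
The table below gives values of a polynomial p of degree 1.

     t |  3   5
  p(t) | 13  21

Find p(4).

17

Using the Lagrange interpolation formula with nodes 3, 5:
  L_0(t) = (t - 5) / -2
  L_1(t) = (t - 3) / 2
Then p(t) = 13·L_0(t) + 21·L_1(t).
Expanding and collecting terms gives p(t) = 4t + 1.
Evaluating at t = 4: p(4) = 17.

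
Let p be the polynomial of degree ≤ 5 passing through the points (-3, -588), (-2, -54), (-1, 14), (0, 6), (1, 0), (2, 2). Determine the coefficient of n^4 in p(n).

Write p(n) = an^5 + bn^4 + cn^3 + dn^2 + en + k. Substituting each data point gives a linear system:
  -243a + 81b - 27c + 9d - 3e + k = -588
  -32a + 16b - 8c + 4d - 2e + k = -54
  -a + b - c + d - e + k = 14
  k = 6
  a + b + c + d + e + k = 0
  32a + 16b + 8c + 4d + 2e + k = 2
Solving the system yields a = 2, b = -3, c = -3, d = 4, e = -6, k = 6.
So p(n) = 2n⁵ - 3n⁴ - 3n³ + 4n² - 6n + 6.
The coefficient of n^4 is -3.

-3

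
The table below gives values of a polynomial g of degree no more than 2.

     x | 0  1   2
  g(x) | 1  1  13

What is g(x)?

g(x) = 6x^2 - 6x + 1

Write g(x) = ax^2 + bx + c. Substituting each data point gives a linear system:
  c = 1
  a + b + c = 1
  4a + 2b + c = 13
Solving the system yields a = 6, b = -6, c = 1.
So g(x) = 6x^2 - 6x + 1.
Check: g(0) = 1. ✓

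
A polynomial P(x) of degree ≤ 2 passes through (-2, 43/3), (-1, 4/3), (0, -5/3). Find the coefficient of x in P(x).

2

Write P(x) = ax^2 + bx + c. Substituting each data point gives a linear system:
  4a - 2b + c = 43/3
  a - b + c = 4/3
  c = -5/3
Solving the system yields a = 5, b = 2, c = -5/3.
So P(x) = 5x^2 + 2x - 5/3.
The coefficient of x is 2.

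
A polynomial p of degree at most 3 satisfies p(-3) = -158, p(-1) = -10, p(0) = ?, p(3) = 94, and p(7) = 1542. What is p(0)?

The 4 known points determine the degree-3 polynomial uniquely.
Write p(x) = ax^3 + bx^2 + cx + d. Substituting each data point gives a linear system:
  -27a + 9b - 3c + d = -158
  -a + b - c + d = -10
  27a + 9b + 3c + d = 94
  343a + 49b + 7c + d = 1542
Solving the system yields a = 5, b = -3, c = -3, d = -5.
So p(x) = 5x³ - 3x² - 3x - 5.
Then p(0) = -5.

-5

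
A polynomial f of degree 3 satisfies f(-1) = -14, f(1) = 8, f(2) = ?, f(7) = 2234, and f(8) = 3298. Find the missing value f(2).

64

The 4 known points determine the degree-3 polynomial uniquely.
Write f(t) = at^3 + bt^2 + ct + d. Substituting each data point gives a linear system:
  -a + b - c + d = -14
  a + b + c + d = 8
  343a + 49b + 7c + d = 2234
  512a + 64b + 8c + d = 3298
Solving the system yields a = 6, b = 3, c = 5, d = -6.
So f(t) = 6t³ + 3t² + 5t - 6.
Then f(2) = 64.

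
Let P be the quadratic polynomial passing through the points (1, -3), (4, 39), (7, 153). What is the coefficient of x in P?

Write P(x) = ax^2 + bx + c. Substituting each data point gives a linear system:
  a + b + c = -3
  16a + 4b + c = 39
  49a + 7b + c = 153
Solving the system yields a = 4, b = -6, c = -1.
So P(x) = 4x^2 - 6x - 1.
The coefficient of x is -6.

-6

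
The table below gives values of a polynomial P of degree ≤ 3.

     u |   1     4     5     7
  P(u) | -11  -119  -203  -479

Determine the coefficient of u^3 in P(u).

-1

Write P(u) = au^3 + bu^2 + cu + d. Substituting each data point gives a linear system:
  a + b + c + d = -11
  64a + 16b + 4c + d = -119
  125a + 25b + 5c + d = -203
  343a + 49b + 7c + d = -479
Solving the system yields a = -1, b = -2, c = -5, d = -3.
So P(u) = -u^3 - 2u^2 - 5u - 3.
The leading coefficient is -1.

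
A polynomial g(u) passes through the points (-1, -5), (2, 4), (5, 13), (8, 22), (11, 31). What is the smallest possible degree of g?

Forward differences of the values at u = -1, 2, 5, 8, 11:
  g  : -5  4  13  22  31
  Δ  : 9  9  9  9
  Δ^2: 0  0  0
  Δ^3: 0  0
  Δ^4: 0
The first differences are constant (9) and nonzero, while all higher differences vanish, so the minimal degree is 1.

1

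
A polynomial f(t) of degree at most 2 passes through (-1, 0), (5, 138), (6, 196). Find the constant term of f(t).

-2

Write f(t) = at^2 + bt + c. Substituting each data point gives a linear system:
  a - b + c = 0
  25a + 5b + c = 138
  36a + 6b + c = 196
Solving the system yields a = 5, b = 3, c = -2.
So f(t) = 5t² + 3t - 2.
The constant term is -2.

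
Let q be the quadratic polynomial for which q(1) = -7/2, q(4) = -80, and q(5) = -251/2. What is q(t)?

q(t) = -5t^2 - (1/2)t + 2

Using the Lagrange interpolation formula with nodes 1, 4, 5:
  L_0(t) = (t - 4)(t - 5) / 12
  L_1(t) = (t - 1)(t - 5) / -3
  L_2(t) = (t - 1)(t - 4) / 4
Then q(t) = -7/2·L_0(t) - 80·L_1(t) - 251/2·L_2(t).
Expanding and collecting terms gives q(t) = -5t² - (1/2)t + 2.
Check: q(5) = -251/2. ✓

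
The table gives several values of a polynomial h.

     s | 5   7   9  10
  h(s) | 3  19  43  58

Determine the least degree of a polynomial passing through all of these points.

2

Divided differences on the nodes 5, 7, 9, 10:
  order 0: 3  19  43  58
  order 1: 8  12  15
  order 2: 1  1
  order 3: 0
The order-2 divided differences are all 1 (nonzero) and every higher order vanishes, so the data lies on a polynomial of degree exactly 2.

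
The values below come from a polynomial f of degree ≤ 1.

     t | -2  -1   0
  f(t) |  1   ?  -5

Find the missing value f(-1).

On equispaced nodes a degree-1 polynomial has vanishing second forward difference, so
  f(-2) - 2·f(-1) + f(0) = 0.
Substituting the known values and solving for f(-1):
  -2·f(-1) = 4
  f(-1) = -2.

-2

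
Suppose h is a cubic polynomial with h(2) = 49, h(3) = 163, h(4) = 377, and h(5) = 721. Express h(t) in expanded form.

h(t) = 5t^3 + 5t^2 - 6t + 1

Using the Lagrange interpolation formula with nodes 2, 3, 4, 5:
  L_0(t) = (t - 3)(t - 4)(t - 5) / -6
  L_1(t) = (t - 2)(t - 4)(t - 5) / 2
  L_2(t) = (t - 2)(t - 3)(t - 5) / -2
  L_3(t) = (t - 2)(t - 3)(t - 4) / 6
Then h(t) = 49·L_0(t) + 163·L_1(t) + 377·L_2(t) + 721·L_3(t).
Expanding and collecting terms gives h(t) = 5t^3 + 5t^2 - 6t + 1.
Check: h(5) = 721. ✓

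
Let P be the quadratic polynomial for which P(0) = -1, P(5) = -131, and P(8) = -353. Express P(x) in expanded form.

P(x) = -6x^2 + 4x - 1

Using the Lagrange interpolation formula with nodes 0, 5, 8:
  L_0(x) = (x - 5)(x - 8) / 40
  L_1(x) = x(x - 8) / -15
  L_2(x) = x(x - 5) / 24
Then P(x) = -1·L_0(x) - 131·L_1(x) - 353·L_2(x).
Expanding and collecting terms gives P(x) = -6x² + 4x - 1.
Check: P(0) = -1. ✓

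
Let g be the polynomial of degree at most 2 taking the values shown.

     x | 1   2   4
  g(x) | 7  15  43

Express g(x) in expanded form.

Using the Lagrange interpolation formula with nodes 1, 2, 4:
  L_0(x) = (x - 2)(x - 4) / 3
  L_1(x) = (x - 1)(x - 4) / -2
  L_2(x) = (x - 1)(x - 2) / 6
Then g(x) = 7·L_0(x) + 15·L_1(x) + 43·L_2(x).
Expanding and collecting terms gives g(x) = 2x^2 + 2x + 3.
Check: g(2) = 15. ✓

g(x) = 2x^2 + 2x + 3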